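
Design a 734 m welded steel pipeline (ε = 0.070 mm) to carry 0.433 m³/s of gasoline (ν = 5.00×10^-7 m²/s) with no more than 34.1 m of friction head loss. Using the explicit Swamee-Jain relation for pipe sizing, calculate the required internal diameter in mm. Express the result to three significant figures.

D ≈ 347 mm

Swamee-Jain (Type III): D = 0.66·[ε^1.25·(LQ²/(gh_f))^4.75 + ν·Q^9.4·(L/(gh_f))^5.2]^0.04
LQ²/(gh_f) = 0.4114; L/(gh_f) = 2.194
Term 1 = ε^1.25·(…)^4.75 = 9.42×10^-8; Term 2 = ν·Q^9.4·(…)^5.2 = 1.14×10^-8
D = 0.66·(9.42×10^-8 + 1.14×10^-8)^0.04 = 0.3471 m = 347 mm
Check: V = 4.58 m/s, Re = 3.18×10^6, f = 0.01415, h_f = 31.9 m ≈ 34.1 m ✓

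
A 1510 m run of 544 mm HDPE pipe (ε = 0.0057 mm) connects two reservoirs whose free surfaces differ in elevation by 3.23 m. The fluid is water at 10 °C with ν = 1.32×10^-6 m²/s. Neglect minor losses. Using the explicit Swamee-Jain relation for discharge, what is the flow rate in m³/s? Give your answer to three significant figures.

Swamee-Jain (Type II): Q = -0.965·√(gD⁵h_f/L)·ln[ε/(3.7D) + √(3.17ν²L/(gD³h_f))]
√(gD⁵h_f/L) = √(9.81·0.544⁵·3.23/1510) = 0.03162
ε/(3.7D) = 2.83×10^-6; √(3.17ν²L/(gD³h_f)) = 4.04×10^-5
Q = -0.965·0.03162·ln(4.327×10^-5) = 0.3066 m³/s
Check: V = 1.32 m/s, Re = 5.44×10^5, f = 0.01307, h_f = 3.22 m ≈ 3.23 m ✓

Q ≈ 0.307 m³/s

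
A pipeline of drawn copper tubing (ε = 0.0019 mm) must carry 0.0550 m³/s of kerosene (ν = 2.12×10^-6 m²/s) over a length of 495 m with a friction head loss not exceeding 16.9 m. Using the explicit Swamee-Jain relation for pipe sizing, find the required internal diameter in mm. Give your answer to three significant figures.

D ≈ 165 mm

Swamee-Jain (Type III): D = 0.66·[ε^1.25·(LQ²/(gh_f))^4.75 + ν·Q^9.4·(L/(gh_f))^5.2]^0.04
LQ²/(gh_f) = 0.009032; L/(gh_f) = 2.986
Term 1 = ε^1.25·(…)^4.75 = 1.38×10^-17; Term 2 = ν·Q^9.4·(…)^5.2 = 9.04×10^-16
D = 0.66·(1.38×10^-17 + 9.04×10^-16)^0.04 = 0.1652 m = 165 mm
Check: V = 2.57 m/s, Re = 2.00×10^5, f = 0.01564, h_f = 15.7 m ≈ 16.9 m ✓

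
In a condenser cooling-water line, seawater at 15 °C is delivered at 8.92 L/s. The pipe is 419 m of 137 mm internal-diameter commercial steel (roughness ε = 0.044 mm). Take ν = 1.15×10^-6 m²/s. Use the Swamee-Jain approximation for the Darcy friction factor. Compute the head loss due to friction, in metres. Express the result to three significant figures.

V = 4Q/(πD²) = 4·0.00892/(π·0.137²) = 0.6051 m/s
Re = VD/ν = 0.6051·0.137/1.15×10^-6 = 7.21×10^4 → turbulent
ε/D = 0.044/137 = 3.21×10^-4
Swamee-Jain: f = 0.02063
h_f = f(L/D)V²/(2g) = 0.02063·(419/0.137)·0.6051²/(2·9.81) = 1.178 m

h_f ≈ 1.18 m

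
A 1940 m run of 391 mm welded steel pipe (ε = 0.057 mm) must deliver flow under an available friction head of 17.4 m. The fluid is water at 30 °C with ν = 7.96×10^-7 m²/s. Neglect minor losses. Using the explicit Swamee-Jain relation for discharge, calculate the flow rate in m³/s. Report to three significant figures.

Q ≈ 0.266 m³/s

Swamee-Jain (Type II): Q = -0.965·√(gD⁵h_f/L)·ln[ε/(3.7D) + √(3.17ν²L/(gD³h_f))]
√(gD⁵h_f/L) = √(9.81·0.391⁵·17.4/1940) = 0.02836
ε/(3.7D) = 3.94×10^-5; √(3.17ν²L/(gD³h_f)) = 1.95×10^-5
Q = -0.965·0.02836·ln(5.894×10^-5) = 0.2665 m³/s
Check: V = 2.22 m/s, Re = 1.09×10^6, f = 0.01405, h_f = 17.5 m ≈ 17.4 m ✓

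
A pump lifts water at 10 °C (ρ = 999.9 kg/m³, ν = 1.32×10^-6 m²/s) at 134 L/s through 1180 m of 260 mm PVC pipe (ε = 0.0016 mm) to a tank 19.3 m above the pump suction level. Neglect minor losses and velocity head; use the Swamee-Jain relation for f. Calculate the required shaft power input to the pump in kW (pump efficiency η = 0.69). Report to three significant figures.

P_shaft ≈ 73.8 kW

V = 4Q/(πD²) = 2.524 m/s; Re = 4.97×10^5; ε/D = 6.15×10^-6; f = 0.01320
h_f = f(L/D)V²/2g = 19.46 m
Total head H = z + h_f = 19.3 + 19.46 = 38.76 m
P_hyd = ρgQH = 999.9·9.81·0.134·38.76 = 50.94 kW
P_shaft = P_hyd/η = 50.94/0.69 = 73.83 kW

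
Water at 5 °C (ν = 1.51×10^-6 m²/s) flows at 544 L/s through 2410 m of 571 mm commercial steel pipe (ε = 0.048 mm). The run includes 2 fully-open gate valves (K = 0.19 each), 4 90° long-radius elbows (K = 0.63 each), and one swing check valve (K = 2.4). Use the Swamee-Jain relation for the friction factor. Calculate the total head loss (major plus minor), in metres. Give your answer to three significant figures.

H_L ≈ 14.4 m

V = 4Q/(πD²) = 2.124 m/s; V²/2g = 0.2300 m
Re = 8.03×10^5, ε/D = 8.41×10^-5 → f = 0.01354 (Swamee-Jain)
Major: h_f = f(L/D)·V²/2g = 0.01354·4221·0.2300 = 13.15 m
Minor: ΣK = 5.30; h_m = ΣK·V²/2g = 1.219 m
Total H_L = 13.15 + 1.219 = 14.37 m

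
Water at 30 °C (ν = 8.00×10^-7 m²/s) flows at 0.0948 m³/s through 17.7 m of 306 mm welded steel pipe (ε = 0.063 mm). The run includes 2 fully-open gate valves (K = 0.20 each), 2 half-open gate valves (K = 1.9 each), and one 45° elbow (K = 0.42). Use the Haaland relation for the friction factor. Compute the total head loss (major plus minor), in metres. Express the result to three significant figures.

V = 4Q/(πD²) = 1.289 m/s; V²/2g = 0.08469 m
Re = 4.93×10^5, ε/D = 2.06×10^-4 → f = 0.01536 (Haaland)
Major: h_f = f(L/D)·V²/2g = 0.01536·57.84·0.08469 = 0.07526 m
Minor: ΣK = 4.62; h_m = ΣK·V²/2g = 0.3913 m
Total H_L = 0.07526 + 0.3913 = 0.4665 m

H_L ≈ 0.467 m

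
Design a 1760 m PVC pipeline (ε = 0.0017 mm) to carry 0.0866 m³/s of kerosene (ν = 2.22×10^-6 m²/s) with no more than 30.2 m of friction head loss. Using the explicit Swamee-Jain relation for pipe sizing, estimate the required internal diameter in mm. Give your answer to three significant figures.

Swamee-Jain (Type III): D = 0.66·[ε^1.25·(LQ²/(gh_f))^4.75 + ν·Q^9.4·(L/(gh_f))^5.2]^0.04
LQ²/(gh_f) = 0.04455; L/(gh_f) = 5.941
Term 1 = ε^1.25·(…)^4.75 = 2.35×10^-14; Term 2 = ν·Q^9.4·(…)^5.2 = 2.42×10^-12
D = 0.66·(2.35×10^-14 + 2.42×10^-12)^0.04 = 0.2265 m = 226 mm
Check: V = 2.15 m/s, Re = 2.19×10^5, f = 0.01533, h_f = 28.1 m ≈ 30.2 m ✓

D ≈ 226 mm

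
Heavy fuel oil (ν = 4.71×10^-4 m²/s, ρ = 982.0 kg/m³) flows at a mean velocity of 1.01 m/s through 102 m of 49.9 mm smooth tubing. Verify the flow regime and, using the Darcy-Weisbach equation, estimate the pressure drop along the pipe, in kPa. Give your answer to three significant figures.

Re = VD/ν = 1.01·0.04990/4.71×10^-4 = 107 → laminar (Re < 2300)
f = 64/Re = 0.5981
h_f = f(L/D)V²/(2g) = 0.5981·(102/0.04990)·1.01²/(2·9.81) = 63.57 m
Δp = ρg·h_f = 982.0·9.81·63.57 = 612.4 kPa

Δp ≈ 612 kPa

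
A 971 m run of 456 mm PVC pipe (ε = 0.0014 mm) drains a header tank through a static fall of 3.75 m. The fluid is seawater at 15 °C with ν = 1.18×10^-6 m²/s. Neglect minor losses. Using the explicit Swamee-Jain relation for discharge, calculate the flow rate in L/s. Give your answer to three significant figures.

Q ≈ 270 L/s

Swamee-Jain (Type II): Q = -0.965·√(gD⁵h_f/L)·ln[ε/(3.7D) + √(3.17ν²L/(gD³h_f))]
√(gD⁵h_f/L) = √(9.81·0.456⁵·3.75/971) = 0.02733
ε/(3.7D) = 8.30×10^-7; √(3.17ν²L/(gD³h_f)) = 3.51×10^-5
Q = -0.965·0.02733·ln(3.588×10^-5) = 0.2699 m³/s
Check: V = 1.65 m/s, Re = 6.39×10^5, f = 0.01259, h_f = 3.73 m ≈ 3.75 m ✓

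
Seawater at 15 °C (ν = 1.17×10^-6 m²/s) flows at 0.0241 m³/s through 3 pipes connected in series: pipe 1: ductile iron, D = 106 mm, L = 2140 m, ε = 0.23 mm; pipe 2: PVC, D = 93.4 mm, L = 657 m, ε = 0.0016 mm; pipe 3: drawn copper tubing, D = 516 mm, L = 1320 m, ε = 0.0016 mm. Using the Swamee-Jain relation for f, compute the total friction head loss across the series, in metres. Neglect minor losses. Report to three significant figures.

H ≈ 256 m

Pipe 1: V = 2.731 m/s, Re = 2.47×10^5, ε/D = 0.00217, f = 0.02478, h_1 = f(L/D)V²/2g = 190.2 m
Pipe 2: V = 3.517 m/s, Re = 2.81×10^5, ε/D = 1.71×10^-5, f = 0.01475, h_2 = f(L/D)V²/2g = 65.41 m
Pipe 3: V = 0.1152 m/s, Re = 5.08×10^4, ε/D = 3.10×10^-6, f = 0.02070, h_3 = f(L/D)V²/2g = 0.03584 m
Series → Q common, losses add: H = Σh = 255.6 m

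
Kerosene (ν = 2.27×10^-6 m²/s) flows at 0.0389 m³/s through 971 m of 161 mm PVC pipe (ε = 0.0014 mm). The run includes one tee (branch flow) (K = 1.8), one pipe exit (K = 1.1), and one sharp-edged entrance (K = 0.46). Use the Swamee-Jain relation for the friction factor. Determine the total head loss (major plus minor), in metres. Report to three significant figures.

H_L ≈ 19.5 m

V = 4Q/(πD²) = 1.911 m/s; V²/2g = 0.1861 m
Re = 1.36×10^5, ε/D = 8.70×10^-6 → f = 0.01684 (Swamee-Jain)
Major: h_f = f(L/D)·V²/2g = 0.01684·6031·0.1861 = 18.90 m
Minor: ΣK = 3.36; h_m = ΣK·V²/2g = 0.6253 m
Total H_L = 18.90 + 0.6253 = 19.53 m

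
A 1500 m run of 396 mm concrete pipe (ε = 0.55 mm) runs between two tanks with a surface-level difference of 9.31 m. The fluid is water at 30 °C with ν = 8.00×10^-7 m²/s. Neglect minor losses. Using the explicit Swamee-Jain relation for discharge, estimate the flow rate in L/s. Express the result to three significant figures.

Q ≈ 184 L/s

Swamee-Jain (Type II): Q = -0.965·√(gD⁵h_f/L)·ln[ε/(3.7D) + √(3.17ν²L/(gD³h_f))]
√(gD⁵h_f/L) = √(9.81·0.396⁵·9.31/1500) = 0.02435
ε/(3.7D) = 3.75×10^-4; √(3.17ν²L/(gD³h_f)) = 2.32×10^-5
Q = -0.965·0.02435·ln(3.985×10^-4) = 0.1839 m³/s
Check: V = 1.49 m/s, Re = 7.39×10^5, f = 0.02173, h_f = 9.36 m ≈ 9.31 m ✓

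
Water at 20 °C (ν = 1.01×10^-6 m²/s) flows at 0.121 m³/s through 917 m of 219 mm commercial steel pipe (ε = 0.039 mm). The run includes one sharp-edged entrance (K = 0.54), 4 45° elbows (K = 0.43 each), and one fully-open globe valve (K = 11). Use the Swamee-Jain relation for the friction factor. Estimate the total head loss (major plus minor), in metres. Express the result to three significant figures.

V = 4Q/(πD²) = 3.212 m/s; V²/2g = 0.5259 m
Re = 6.97×10^5, ε/D = 1.78×10^-4 → f = 0.01489 (Swamee-Jain)
Major: h_f = f(L/D)·V²/2g = 0.01489·4187·0.5259 = 32.78 m
Minor: ΣK = 13.3; h_m = ΣK·V²/2g = 6.974 m
Total H_L = 32.78 + 6.974 = 39.75 m

H_L ≈ 39.8 m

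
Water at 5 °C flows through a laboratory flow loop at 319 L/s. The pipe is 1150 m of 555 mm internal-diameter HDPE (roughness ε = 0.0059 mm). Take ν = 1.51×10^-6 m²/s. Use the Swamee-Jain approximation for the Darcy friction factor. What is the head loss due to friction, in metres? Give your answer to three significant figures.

h_f ≈ 2.45 m

V = 4Q/(πD²) = 4·0.319/(π·0.555²) = 1.319 m/s
Re = VD/ν = 1.319·0.555/1.51×10^-6 = 4.85×10^5 → turbulent
ε/D = 0.0059/555 = 1.06×10^-5
Swamee-Jain: f = 0.01333
h_f = f(L/D)V²/(2g) = 0.01333·(1150/0.555)·1.319²/(2·9.81) = 2.448 m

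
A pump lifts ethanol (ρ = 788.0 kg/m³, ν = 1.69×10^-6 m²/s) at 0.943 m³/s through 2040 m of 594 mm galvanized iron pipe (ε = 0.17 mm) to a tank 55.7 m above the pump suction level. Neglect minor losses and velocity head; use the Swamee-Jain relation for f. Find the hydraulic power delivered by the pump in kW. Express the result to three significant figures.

V = 4Q/(πD²) = 3.403 m/s; Re = 1.20×10^6; ε/D = 2.86×10^-4; f = 0.01552
h_f = f(L/D)V²/2g = 31.45 m
Total head H = z + h_f = 55.7 + 31.45 = 87.15 m
P_hyd = ρgQH = 788.0·9.81·0.943·87.15 = 635.3 kW

P_hyd ≈ 635 kW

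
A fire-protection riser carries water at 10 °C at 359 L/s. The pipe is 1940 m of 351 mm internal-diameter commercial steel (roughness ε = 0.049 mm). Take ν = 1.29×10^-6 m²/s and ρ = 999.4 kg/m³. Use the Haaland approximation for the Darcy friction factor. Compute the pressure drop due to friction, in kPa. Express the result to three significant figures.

V = 4Q/(πD²) = 4·0.359/(π·0.351²) = 3.710 m/s
Re = VD/ν = 3.710·0.351/1.29×10^-6 = 1.01×10^6 → turbulent
ε/D = 0.049/351 = 1.40×10^-4
Haaland: f = 0.01387
h_f = f(L/D)V²/(2g) = 0.01387·(1940/0.351)·3.710²/(2·9.81) = 53.77 m
Δp = ρg·h_f = 999.4·9.81·53.77 = 527.1 kPa

Δp ≈ 527 kPa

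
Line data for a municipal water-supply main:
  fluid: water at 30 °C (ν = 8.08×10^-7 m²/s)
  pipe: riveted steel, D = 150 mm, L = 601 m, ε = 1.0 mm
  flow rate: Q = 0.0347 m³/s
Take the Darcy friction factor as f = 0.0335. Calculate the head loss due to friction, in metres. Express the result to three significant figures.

V = 4Q/(πD²) = 4·0.0347/(π·0.150²) = 1.964 m/s
h_f = f(L/D)V²/(2g) = 0.03350·(601/0.150)·1.964²/(2·9.81) = 26.38 m

h_f ≈ 26.4 m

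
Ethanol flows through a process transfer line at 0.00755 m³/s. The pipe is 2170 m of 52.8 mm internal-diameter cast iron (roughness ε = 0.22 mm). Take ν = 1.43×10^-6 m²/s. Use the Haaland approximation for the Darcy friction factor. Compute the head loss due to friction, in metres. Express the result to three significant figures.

h_f ≈ 736 m

V = 4Q/(πD²) = 4·0.00755/(π·0.0528²) = 3.448 m/s
Re = VD/ν = 3.448·0.0528/1.43×10^-6 = 1.27×10^5 → turbulent
ε/D = 0.22/52.8 = 0.00417
Haaland: f = 0.02957
h_f = f(L/D)V²/(2g) = 0.02957·(2170/0.0528)·3.448²/(2·9.81) = 736.5 m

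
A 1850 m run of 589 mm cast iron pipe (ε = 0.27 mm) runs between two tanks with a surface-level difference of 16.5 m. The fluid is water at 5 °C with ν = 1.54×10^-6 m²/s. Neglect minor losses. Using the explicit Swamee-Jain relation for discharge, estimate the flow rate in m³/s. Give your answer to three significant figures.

Q ≈ 0.672 m³/s

Swamee-Jain (Type II): Q = -0.965·√(gD⁵h_f/L)·ln[ε/(3.7D) + √(3.17ν²L/(gD³h_f))]
√(gD⁵h_f/L) = √(9.81·0.589⁵·16.5/1850) = 0.07876
ε/(3.7D) = 1.24×10^-4; √(3.17ν²L/(gD³h_f)) = 2.05×10^-5
Q = -0.965·0.07876·ln(1.444×10^-4) = 0.6721 m³/s
Check: V = 2.47 m/s, Re = 9.43×10^5, f = 0.01704, h_f = 16.6 m ≈ 16.5 m ✓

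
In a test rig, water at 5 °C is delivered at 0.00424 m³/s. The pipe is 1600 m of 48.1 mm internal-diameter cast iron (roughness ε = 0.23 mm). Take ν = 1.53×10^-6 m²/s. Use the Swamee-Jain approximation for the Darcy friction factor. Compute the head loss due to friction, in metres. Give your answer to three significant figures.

V = 4Q/(πD²) = 4·0.00424/(π·0.0481²) = 2.333 m/s
Re = VD/ν = 2.333·0.0481/1.53×10^-6 = 7.34×10^4 → turbulent
ε/D = 0.23/48.1 = 0.00478
Swamee-Jain: f = 0.03156
h_f = f(L/D)V²/(2g) = 0.03156·(1600/0.0481)·2.333²/(2·9.81) = 291.3 m

h_f ≈ 291 m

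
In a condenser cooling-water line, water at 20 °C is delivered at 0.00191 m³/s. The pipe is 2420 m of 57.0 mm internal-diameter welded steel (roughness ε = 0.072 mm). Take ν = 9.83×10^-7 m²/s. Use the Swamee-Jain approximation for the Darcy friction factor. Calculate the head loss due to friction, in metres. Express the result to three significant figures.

h_f ≈ 30.8 m

V = 4Q/(πD²) = 4·0.00191/(π·0.0570²) = 0.7485 m/s
Re = VD/ν = 0.7485·0.0570/9.83×10^-7 = 4.34×10^4 → turbulent
ε/D = 0.072/57.0 = 0.00126
Swamee-Jain: f = 0.02537
h_f = f(L/D)V²/(2g) = 0.02537·(2420/0.0570)·0.7485²/(2·9.81) = 30.76 m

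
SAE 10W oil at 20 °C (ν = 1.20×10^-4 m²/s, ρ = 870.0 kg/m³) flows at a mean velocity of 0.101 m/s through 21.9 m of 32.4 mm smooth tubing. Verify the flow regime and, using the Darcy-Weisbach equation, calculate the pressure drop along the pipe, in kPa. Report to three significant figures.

Δp ≈ 7.04 kPa

Re = VD/ν = 0.101·0.03240/1.20×10^-4 = 27.3 → laminar (Re < 2300)
f = 64/Re = 2.347
h_f = f(L/D)V²/(2g) = 2.347·(21.9/0.03240)·0.101²/(2·9.81) = 0.8248 m
Δp = ρg·h_f = 870.0·9.81·0.8248 = 7.039 kPa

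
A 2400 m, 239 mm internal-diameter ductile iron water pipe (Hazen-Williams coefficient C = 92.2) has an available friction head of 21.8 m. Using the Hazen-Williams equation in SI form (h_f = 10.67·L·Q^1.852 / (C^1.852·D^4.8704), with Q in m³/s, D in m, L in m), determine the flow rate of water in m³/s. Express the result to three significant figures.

Rearranging: Q = [h_f·C^1.852·D^4.8704 / (10.67·L)]^(1/1.852)
Q = [21.8·92.2^1.852·0.239^4.8704 / (10.67·2400)]^0.540 = 0.04703 m³/s

Q ≈ 0.0470 m³/s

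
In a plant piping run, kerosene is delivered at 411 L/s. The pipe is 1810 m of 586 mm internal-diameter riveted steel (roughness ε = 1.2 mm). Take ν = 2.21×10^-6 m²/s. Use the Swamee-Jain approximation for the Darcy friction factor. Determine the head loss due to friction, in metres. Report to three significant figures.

V = 4Q/(πD²) = 4·0.411/(π·0.586²) = 1.524 m/s
Re = VD/ν = 1.524·0.586/2.21×10^-6 = 4.04×10^5 → turbulent
ε/D = 1.2/586 = 0.00205
Swamee-Jain: f = 0.02414
h_f = f(L/D)V²/(2g) = 0.02414·(1810/0.586)·1.524²/(2·9.81) = 8.825 m

h_f ≈ 8.83 m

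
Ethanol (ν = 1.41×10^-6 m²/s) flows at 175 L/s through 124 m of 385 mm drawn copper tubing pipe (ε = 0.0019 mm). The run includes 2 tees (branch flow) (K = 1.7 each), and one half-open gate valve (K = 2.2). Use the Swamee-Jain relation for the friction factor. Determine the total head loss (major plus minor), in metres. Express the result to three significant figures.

H_L ≈ 1.15 m

V = 4Q/(πD²) = 1.503 m/s; V²/2g = 0.1152 m
Re = 4.10×10^5, ε/D = 4.94×10^-6 → f = 0.01364 (Swamee-Jain)
Major: h_f = f(L/D)·V²/2g = 0.01364·322.1·0.1152 = 0.5058 m
Minor: ΣK = 5.60; h_m = ΣK·V²/2g = 0.6450 m
Total H_L = 0.5058 + 0.6450 = 1.151 m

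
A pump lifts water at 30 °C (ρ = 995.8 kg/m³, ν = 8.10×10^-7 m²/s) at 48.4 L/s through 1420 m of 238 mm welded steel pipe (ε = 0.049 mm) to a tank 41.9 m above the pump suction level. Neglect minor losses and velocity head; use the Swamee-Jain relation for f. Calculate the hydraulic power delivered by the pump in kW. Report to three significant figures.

P_hyd ≈ 22.6 kW

V = 4Q/(πD²) = 1.088 m/s; Re = 3.20×10^5; ε/D = 2.06×10^-4; f = 0.01625
h_f = f(L/D)V²/2g = 5.847 m
Total head H = z + h_f = 41.9 + 5.847 = 47.75 m
P_hyd = ρgQH = 995.8·9.81·0.0484·47.75 = 22.58 kW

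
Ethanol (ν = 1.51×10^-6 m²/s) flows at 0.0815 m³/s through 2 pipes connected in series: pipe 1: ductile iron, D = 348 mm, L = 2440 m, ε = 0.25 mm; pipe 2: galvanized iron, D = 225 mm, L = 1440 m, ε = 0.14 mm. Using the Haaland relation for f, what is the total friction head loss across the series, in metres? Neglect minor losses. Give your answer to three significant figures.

H ≈ 30.8 m

Pipe 1: V = 0.8569 m/s, Re = 1.97×10^5, ε/D = 7.18×10^-4, f = 0.01973, h_1 = f(L/D)V²/2g = 5.176 m
Pipe 2: V = 2.050 m/s, Re = 3.05×10^5, ε/D = 6.22×10^-4, f = 0.01873, h_2 = f(L/D)V²/2g = 25.67 m
Series → Q common, losses add: H = Σh = 30.85 m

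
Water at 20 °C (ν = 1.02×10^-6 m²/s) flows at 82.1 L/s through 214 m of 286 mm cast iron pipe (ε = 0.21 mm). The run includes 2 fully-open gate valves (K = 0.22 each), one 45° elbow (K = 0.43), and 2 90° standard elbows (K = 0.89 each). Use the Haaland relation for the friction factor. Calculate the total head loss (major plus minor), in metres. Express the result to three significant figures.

V = 4Q/(πD²) = 1.278 m/s; V²/2g = 0.08324 m
Re = 3.58×10^5, ε/D = 7.34×10^-4 → f = 0.01916 (Haaland)
Major: h_f = f(L/D)·V²/2g = 0.01916·748.3·0.08324 = 1.193 m
Minor: ΣK = 2.65; h_m = ΣK·V²/2g = 0.2206 m
Total H_L = 1.193 + 0.2206 = 1.414 m

H_L ≈ 1.41 m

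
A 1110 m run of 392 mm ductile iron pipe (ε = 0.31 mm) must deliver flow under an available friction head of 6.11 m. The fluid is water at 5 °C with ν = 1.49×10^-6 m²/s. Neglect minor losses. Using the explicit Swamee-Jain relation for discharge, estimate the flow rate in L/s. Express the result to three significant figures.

Q ≈ 178 L/s

Swamee-Jain (Type II): Q = -0.965·√(gD⁵h_f/L)·ln[ε/(3.7D) + √(3.17ν²L/(gD³h_f))]
√(gD⁵h_f/L) = √(9.81·0.392⁵·6.11/1110) = 0.02236
ε/(3.7D) = 2.14×10^-4; √(3.17ν²L/(gD³h_f)) = 4.65×10^-5
Q = -0.965·0.02236·ln(2.602×10^-4) = 0.1781 m³/s
Check: V = 1.48 m/s, Re = 3.88×10^5, f = 0.01958, h_f = 6.15 m ≈ 6.11 m ✓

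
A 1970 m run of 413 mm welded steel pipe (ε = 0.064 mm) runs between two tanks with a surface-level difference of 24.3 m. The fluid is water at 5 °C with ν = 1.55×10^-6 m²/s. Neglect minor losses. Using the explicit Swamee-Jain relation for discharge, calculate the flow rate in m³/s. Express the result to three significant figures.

Swamee-Jain (Type II): Q = -0.965·√(gD⁵h_f/L)·ln[ε/(3.7D) + √(3.17ν²L/(gD³h_f))]
√(gD⁵h_f/L) = √(9.81·0.413⁵·24.3/1970) = 0.03813
ε/(3.7D) = 4.19×10^-5; √(3.17ν²L/(gD³h_f)) = 2.99×10^-5
Q = -0.965·0.03813·ln(7.177×10^-5) = 0.3511 m³/s
Check: V = 2.62 m/s, Re = 6.98×10^5, f = 0.01463, h_f = 24.4 m ≈ 24.3 m ✓

Q ≈ 0.351 m³/s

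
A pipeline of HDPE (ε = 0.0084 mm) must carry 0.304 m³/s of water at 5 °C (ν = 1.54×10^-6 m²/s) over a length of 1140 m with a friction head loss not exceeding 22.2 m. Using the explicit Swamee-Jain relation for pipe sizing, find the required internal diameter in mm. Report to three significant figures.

D ≈ 350 mm

Swamee-Jain (Type III): D = 0.66·[ε^1.25·(LQ²/(gh_f))^4.75 + ν·Q^9.4·(L/(gh_f))^5.2]^0.04
LQ²/(gh_f) = 0.4838; L/(gh_f) = 5.235
Term 1 = ε^1.25·(…)^4.75 = 1.44×10^-8; Term 2 = ν·Q^9.4·(…)^5.2 = 1.16×10^-7
D = 0.66·(1.44×10^-8 + 1.16×10^-7)^0.04 = 0.3501 m = 350 mm
Check: V = 3.16 m/s, Re = 7.18×10^5, f = 0.01275, h_f = 21.1 m ≈ 22.2 m ✓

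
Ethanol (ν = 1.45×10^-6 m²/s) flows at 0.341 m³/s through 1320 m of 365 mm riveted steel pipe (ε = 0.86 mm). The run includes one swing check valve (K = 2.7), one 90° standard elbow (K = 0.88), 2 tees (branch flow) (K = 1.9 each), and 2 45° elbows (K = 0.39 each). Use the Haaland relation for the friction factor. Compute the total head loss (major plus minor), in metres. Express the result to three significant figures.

H_L ≈ 52.8 m

V = 4Q/(πD²) = 3.259 m/s; V²/2g = 0.5413 m
Re = 8.20×10^5, ε/D = 0.00236 → f = 0.02470 (Haaland)
Major: h_f = f(L/D)·V²/2g = 0.02470·3616·0.5413 = 48.36 m
Minor: ΣK = 8.16; h_m = ΣK·V²/2g = 4.417 m
Total H_L = 48.36 + 4.417 = 52.77 m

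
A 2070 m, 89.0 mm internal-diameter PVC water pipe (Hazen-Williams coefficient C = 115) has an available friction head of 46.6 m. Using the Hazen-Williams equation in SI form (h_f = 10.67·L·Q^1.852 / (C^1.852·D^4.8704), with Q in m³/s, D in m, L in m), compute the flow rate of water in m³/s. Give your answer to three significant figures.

Q ≈ 0.00713 m³/s

Rearranging: Q = [h_f·C^1.852·D^4.8704 / (10.67·L)]^(1/1.852)
Q = [46.6·115^1.852·0.0890^4.8704 / (10.67·2070)]^0.540 = 0.007129 m³/s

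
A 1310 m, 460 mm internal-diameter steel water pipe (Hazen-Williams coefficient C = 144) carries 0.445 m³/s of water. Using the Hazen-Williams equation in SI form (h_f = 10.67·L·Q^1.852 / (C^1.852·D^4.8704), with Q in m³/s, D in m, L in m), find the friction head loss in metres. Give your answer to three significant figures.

h_f = 10.67·1310·0.445^1.852 / (144^1.852·0.460^4.8704) = 13.79 m

h_f ≈ 13.8 m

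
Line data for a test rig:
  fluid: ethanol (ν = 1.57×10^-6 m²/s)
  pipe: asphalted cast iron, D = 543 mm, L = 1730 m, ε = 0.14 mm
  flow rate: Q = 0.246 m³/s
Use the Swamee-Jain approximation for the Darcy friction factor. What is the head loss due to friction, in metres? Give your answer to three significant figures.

V = 4Q/(πD²) = 4·0.246/(π·0.543²) = 1.062 m/s
Re = VD/ν = 1.062·0.543/1.57×10^-6 = 3.67×10^5 → turbulent
ε/D = 0.14/543 = 2.58×10^-4
Swamee-Jain: f = 0.01644
h_f = f(L/D)V²/(2g) = 0.01644·(1730/0.543)·1.062²/(2·9.81) = 3.012 m

h_f ≈ 3.01 m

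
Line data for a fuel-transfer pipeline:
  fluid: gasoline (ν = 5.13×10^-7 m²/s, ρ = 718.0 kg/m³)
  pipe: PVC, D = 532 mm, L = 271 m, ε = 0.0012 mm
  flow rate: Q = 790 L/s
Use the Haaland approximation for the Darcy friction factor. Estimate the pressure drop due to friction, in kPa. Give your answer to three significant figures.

Δp ≈ 21.9 kPa

V = 4Q/(πD²) = 4·0.790/(π·0.532²) = 3.554 m/s
Re = VD/ν = 3.554·0.532/5.13×10^-7 = 3.69×10^6 → turbulent
ε/D = 0.0012/532 = 2.26×10^-6
Haaland: f = 0.009502
h_f = f(L/D)V²/(2g) = 0.009502·(271/0.532)·3.554²/(2·9.81) = 3.116 m
Δp = ρg·h_f = 718.0·9.81·3.116 = 21.95 kPa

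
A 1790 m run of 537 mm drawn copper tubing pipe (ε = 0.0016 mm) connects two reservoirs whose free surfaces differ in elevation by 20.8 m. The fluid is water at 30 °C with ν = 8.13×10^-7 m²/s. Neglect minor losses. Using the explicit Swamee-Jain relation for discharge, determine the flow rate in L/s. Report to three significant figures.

Q ≈ 782 L/s

Swamee-Jain (Type II): Q = -0.965·√(gD⁵h_f/L)·ln[ε/(3.7D) + √(3.17ν²L/(gD³h_f))]
√(gD⁵h_f/L) = √(9.81·0.537⁵·20.8/1790) = 0.07135
ε/(3.7D) = 8.05×10^-7; √(3.17ν²L/(gD³h_f)) = 1.09×10^-5
Q = -0.965·0.07135·ln(1.170×10^-5) = 0.7819 m³/s
Check: V = 3.45 m/s, Re = 2.28×10^6, f = 0.01028, h_f = 20.8 m ≈ 20.8 m ✓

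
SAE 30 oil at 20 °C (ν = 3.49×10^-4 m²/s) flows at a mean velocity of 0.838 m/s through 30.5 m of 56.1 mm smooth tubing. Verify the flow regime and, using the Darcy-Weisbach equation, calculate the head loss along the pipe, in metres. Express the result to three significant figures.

Re = VD/ν = 0.838·0.05610/3.49×10^-4 = 135 → laminar (Re < 2300)
f = 64/Re = 0.4751
h_f = f(L/D)V²/(2g) = 0.4751·(30.5/0.05610)·0.838²/(2·9.81) = 9.245 m

h_f ≈ 9.25 m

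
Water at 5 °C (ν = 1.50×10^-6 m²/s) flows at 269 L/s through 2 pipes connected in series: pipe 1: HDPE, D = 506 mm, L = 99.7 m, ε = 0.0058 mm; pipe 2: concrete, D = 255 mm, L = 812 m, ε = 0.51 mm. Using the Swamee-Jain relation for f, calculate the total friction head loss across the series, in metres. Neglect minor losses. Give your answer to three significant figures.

Pipe 1: V = 1.338 m/s, Re = 4.51×10^5, ε/D = 1.15×10^-5, f = 0.01351, h_1 = f(L/D)V²/2g = 0.2427 m
Pipe 2: V = 5.267 m/s, Re = 8.95×10^5, ε/D = 0.00200, f = 0.02371, h_2 = f(L/D)V²/2g = 106.7 m
Series → Q common, losses add: H = Σh = 107.0 m

H ≈ 107 m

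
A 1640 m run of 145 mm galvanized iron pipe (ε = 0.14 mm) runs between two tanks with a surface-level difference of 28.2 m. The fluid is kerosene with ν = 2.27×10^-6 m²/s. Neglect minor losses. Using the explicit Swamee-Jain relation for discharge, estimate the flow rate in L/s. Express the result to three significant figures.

Q ≈ 24.5 L/s

Swamee-Jain (Type II): Q = -0.965·√(gD⁵h_f/L)·ln[ε/(3.7D) + √(3.17ν²L/(gD³h_f))]
√(gD⁵h_f/L) = √(9.81·0.145⁵·28.2/1640) = 0.003288
ε/(3.7D) = 2.61×10^-4; √(3.17ν²L/(gD³h_f)) = 1.78×10^-4
Q = -0.965·0.003288·ln(4.392×10^-4) = 0.02453 m³/s
Check: V = 1.49 m/s, Re = 9.49×10^4, f = 0.02234, h_f = 28.4 m ≈ 28.2 m ✓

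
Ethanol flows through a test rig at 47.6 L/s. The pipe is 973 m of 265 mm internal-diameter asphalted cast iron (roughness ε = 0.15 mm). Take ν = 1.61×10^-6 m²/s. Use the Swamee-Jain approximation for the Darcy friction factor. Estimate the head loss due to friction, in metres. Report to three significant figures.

h_f ≈ 2.77 m

V = 4Q/(πD²) = 4·0.0476/(π·0.265²) = 0.8630 m/s
Re = VD/ν = 0.8630·0.265/1.61×10^-6 = 1.42×10^5 → turbulent
ε/D = 0.15/265 = 5.66×10^-4
Swamee-Jain: f = 0.01990
h_f = f(L/D)V²/(2g) = 0.01990·(973/0.265)·0.8630²/(2·9.81) = 2.773 m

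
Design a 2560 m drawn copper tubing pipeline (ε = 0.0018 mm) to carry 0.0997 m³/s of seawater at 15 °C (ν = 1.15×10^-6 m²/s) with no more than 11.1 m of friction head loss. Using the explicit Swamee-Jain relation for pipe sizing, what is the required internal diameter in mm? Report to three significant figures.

Swamee-Jain (Type III): D = 0.66·[ε^1.25·(LQ²/(gh_f))^4.75 + ν·Q^9.4·(L/(gh_f))^5.2]^0.04
LQ²/(gh_f) = 0.2337; L/(gh_f) = 23.51
Term 1 = ε^1.25·(…)^4.75 = 6.61×10^-11; Term 2 = ν·Q^9.4·(…)^5.2 = 6.01×10^-9
D = 0.66·(6.61×10^-11 + 6.01×10^-9)^0.04 = 0.3097 m = 310 mm
Check: V = 1.32 m/s, Re = 3.56×10^5, f = 0.01400, h_f = 10.3 m ≈ 11.1 m ✓

D ≈ 310 mm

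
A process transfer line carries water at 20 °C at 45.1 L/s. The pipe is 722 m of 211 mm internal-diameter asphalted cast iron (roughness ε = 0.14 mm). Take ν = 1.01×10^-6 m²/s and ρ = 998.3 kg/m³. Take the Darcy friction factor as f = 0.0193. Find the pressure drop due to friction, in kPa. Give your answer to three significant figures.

V = 4Q/(πD²) = 4·0.0451/(π·0.211²) = 1.290 m/s
h_f = f(L/D)V²/(2g) = 0.01930·(722/0.211)·1.290²/(2·9.81) = 5.600 m
Δp = ρg·h_f = 998.3·9.81·5.600 = 54.84 kPa

Δp ≈ 54.8 kPa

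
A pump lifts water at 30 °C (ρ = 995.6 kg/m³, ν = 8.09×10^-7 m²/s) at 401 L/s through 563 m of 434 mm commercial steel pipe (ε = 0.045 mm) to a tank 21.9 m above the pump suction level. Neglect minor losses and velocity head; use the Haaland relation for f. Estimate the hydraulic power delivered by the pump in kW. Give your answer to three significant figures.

V = 4Q/(πD²) = 2.711 m/s; Re = 1.45×10^6; ε/D = 1.04×10^-4; f = 0.01303
h_f = f(L/D)V²/2g = 6.331 m
Total head H = z + h_f = 21.9 + 6.331 = 28.23 m
P_hyd = ρgQH = 995.6·9.81·0.401·28.23 = 110.6 kW

P_hyd ≈ 111 kW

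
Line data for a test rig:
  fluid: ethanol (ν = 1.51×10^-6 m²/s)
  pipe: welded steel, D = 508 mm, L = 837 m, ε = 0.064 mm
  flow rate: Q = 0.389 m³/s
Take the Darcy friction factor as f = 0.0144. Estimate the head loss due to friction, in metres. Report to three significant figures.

V = 4Q/(πD²) = 4·0.389/(π·0.508²) = 1.919 m/s
h_f = f(L/D)V²/(2g) = 0.01440·(837/0.508)·1.919²/(2·9.81) = 4.454 m

h_f ≈ 4.45 m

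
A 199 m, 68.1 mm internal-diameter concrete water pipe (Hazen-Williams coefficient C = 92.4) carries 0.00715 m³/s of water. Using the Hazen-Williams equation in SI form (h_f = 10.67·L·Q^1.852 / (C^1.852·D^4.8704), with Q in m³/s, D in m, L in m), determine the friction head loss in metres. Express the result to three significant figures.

h_f ≈ 24.9 m

h_f = 10.67·199·0.00715^1.852 / (92.4^1.852·0.0681^4.8704) = 24.88 m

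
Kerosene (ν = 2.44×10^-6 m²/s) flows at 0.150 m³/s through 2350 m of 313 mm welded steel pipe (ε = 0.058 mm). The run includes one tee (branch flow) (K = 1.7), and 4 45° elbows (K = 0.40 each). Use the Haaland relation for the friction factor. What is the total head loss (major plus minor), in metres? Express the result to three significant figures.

H_L ≈ 24.3 m

V = 4Q/(πD²) = 1.949 m/s; V²/2g = 0.1937 m
Re = 2.50×10^5, ε/D = 1.85×10^-4 → f = 0.01629 (Haaland)
Major: h_f = f(L/D)·V²/2g = 0.01629·7508·0.1937 = 23.70 m
Minor: ΣK = 3.30; h_m = ΣK·V²/2g = 0.6392 m
Total H_L = 23.70 + 0.6392 = 24.34 m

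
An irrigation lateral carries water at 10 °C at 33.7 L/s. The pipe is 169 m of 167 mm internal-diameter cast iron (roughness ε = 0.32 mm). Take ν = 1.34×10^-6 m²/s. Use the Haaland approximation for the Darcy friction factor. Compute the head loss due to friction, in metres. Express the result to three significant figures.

V = 4Q/(πD²) = 4·0.0337/(π·0.167²) = 1.539 m/s
Re = VD/ν = 1.539·0.167/1.34×10^-6 = 1.92×10^5 → turbulent
ε/D = 0.32/167 = 0.00192
Haaland: f = 0.02404
h_f = f(L/D)V²/(2g) = 0.02404·(169/0.167)·1.539²/(2·9.81) = 2.936 m

h_f ≈ 2.94 m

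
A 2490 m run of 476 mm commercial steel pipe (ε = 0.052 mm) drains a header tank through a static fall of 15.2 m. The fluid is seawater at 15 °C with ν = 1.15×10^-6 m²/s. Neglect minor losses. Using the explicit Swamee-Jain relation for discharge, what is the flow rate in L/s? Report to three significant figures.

Swamee-Jain (Type II): Q = -0.965·√(gD⁵h_f/L)·ln[ε/(3.7D) + √(3.17ν²L/(gD³h_f))]
√(gD⁵h_f/L) = √(9.81·0.476⁵·15.2/2490) = 0.03825
ε/(3.7D) = 2.95×10^-5; √(3.17ν²L/(gD³h_f)) = 2.55×10^-5
Q = -0.965·0.03825·ln(5.500×10^-5) = 0.3621 m³/s
Check: V = 2.03 m/s, Re = 8.42×10^5, f = 0.01384, h_f = 15.3 m ≈ 15.2 m ✓

Q ≈ 362 L/s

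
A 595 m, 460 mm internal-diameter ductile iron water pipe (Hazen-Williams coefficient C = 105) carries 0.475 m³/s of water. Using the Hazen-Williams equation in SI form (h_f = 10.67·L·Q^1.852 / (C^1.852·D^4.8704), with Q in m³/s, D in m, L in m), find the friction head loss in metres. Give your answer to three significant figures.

h_f ≈ 12.7 m

h_f = 10.67·595·0.475^1.852 / (105^1.852·0.460^4.8704) = 12.68 m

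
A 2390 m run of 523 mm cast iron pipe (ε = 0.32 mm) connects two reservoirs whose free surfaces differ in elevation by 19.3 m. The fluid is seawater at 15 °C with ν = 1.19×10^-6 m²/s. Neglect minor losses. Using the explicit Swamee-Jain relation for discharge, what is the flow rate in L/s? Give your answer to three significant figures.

Q ≈ 462 L/s

Swamee-Jain (Type II): Q = -0.965·√(gD⁵h_f/L)·ln[ε/(3.7D) + √(3.17ν²L/(gD³h_f))]
√(gD⁵h_f/L) = √(9.81·0.523⁵·19.3/2390) = 0.05568
ε/(3.7D) = 1.65×10^-4; √(3.17ν²L/(gD³h_f)) = 1.99×10^-5
Q = -0.965·0.05568·ln(1.853×10^-4) = 0.4617 m³/s
Check: V = 2.15 m/s, Re = 9.45×10^5, f = 0.01804, h_f = 19.4 m ≈ 19.3 m ✓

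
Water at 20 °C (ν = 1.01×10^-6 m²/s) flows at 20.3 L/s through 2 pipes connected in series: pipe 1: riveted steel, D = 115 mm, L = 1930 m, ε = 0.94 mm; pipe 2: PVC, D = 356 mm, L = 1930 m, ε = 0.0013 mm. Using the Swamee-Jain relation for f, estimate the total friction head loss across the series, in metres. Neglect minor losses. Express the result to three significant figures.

H ≈ 118 m

Pipe 1: V = 1.954 m/s, Re = 2.23×10^5, ε/D = 0.00817, f = 0.03590, h_1 = f(L/D)V²/2g = 117.3 m
Pipe 2: V = 0.2039 m/s, Re = 7.19×10^4, ε/D = 3.65×10^-6, f = 0.01918, h_2 = f(L/D)V²/2g = 0.2204 m
Series → Q common, losses add: H = Σh = 117.5 m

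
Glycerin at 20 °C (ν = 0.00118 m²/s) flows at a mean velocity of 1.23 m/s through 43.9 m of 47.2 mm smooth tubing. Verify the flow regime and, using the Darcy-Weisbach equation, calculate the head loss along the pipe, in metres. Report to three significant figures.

Re = VD/ν = 1.23·0.04720/0.00118 = 49.2 → laminar (Re < 2300)
f = 64/Re = 1.301
h_f = f(L/D)V²/(2g) = 1.301·(43.9/0.04720)·1.23²/(2·9.81) = 93.29 m

h_f ≈ 93.3 m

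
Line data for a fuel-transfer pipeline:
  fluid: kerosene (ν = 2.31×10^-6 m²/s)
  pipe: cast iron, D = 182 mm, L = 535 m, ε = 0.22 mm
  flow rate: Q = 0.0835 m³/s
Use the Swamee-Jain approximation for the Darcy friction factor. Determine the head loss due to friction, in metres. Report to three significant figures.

h_f ≈ 33.5 m

V = 4Q/(πD²) = 4·0.0835/(π·0.182²) = 3.210 m/s
Re = VD/ν = 3.210·0.182/2.31×10^-6 = 2.53×10^5 → turbulent
ε/D = 0.22/182 = 0.00121
Swamee-Jain: f = 0.02173
h_f = f(L/D)V²/(2g) = 0.02173·(535/0.182)·3.210²/(2·9.81) = 33.54 m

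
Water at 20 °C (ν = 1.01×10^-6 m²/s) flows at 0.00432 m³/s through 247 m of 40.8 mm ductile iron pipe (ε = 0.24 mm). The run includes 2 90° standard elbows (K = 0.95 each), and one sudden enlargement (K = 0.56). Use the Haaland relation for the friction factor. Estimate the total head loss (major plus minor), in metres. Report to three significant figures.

H_L ≈ 111 m

V = 4Q/(πD²) = 3.304 m/s; V²/2g = 0.5565 m
Re = 1.33×10^5, ε/D = 0.00588 → f = 0.03256 (Haaland)
Major: h_f = f(L/D)·V²/2g = 0.03256·6054·0.5565 = 109.7 m
Minor: ΣK = 2.46; h_m = ΣK·V²/2g = 1.369 m
Total H_L = 109.7 + 1.369 = 111.1 m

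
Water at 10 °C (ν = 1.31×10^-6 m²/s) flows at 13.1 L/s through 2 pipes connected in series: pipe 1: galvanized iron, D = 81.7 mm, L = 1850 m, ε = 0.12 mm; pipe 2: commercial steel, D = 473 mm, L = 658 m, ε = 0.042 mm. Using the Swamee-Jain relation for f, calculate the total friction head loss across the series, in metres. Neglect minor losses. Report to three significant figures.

Pipe 1: V = 2.499 m/s, Re = 1.56×10^5, ε/D = 0.00147, f = 0.02317, h_1 = f(L/D)V²/2g = 166.9 m
Pipe 2: V = 0.07455 m/s, Re = 2.69×10^4, ε/D = 8.88×10^-5, f = 0.02425, h_2 = f(L/D)V²/2g = 0.009556 m
Series → Q common, losses add: H = Σh = 167.0 m

H ≈ 167 m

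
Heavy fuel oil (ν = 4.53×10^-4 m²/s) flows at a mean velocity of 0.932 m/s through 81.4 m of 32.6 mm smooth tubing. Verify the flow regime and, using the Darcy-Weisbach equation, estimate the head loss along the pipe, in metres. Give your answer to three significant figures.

Re = VD/ν = 0.932·0.03260/4.53×10^-4 = 67.1 → laminar (Re < 2300)
f = 64/Re = 0.9542
h_f = f(L/D)V²/(2g) = 0.9542·(81.4/0.03260)·0.932²/(2·9.81) = 105.5 m

h_f ≈ 105 m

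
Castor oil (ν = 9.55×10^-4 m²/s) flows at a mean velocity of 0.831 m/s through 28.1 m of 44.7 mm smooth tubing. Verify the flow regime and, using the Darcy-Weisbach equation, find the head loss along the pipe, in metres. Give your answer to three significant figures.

Re = VD/ν = 0.831·0.04470/9.55×10^-4 = 38.9 → laminar (Re < 2300)
f = 64/Re = 1.645
h_f = f(L/D)V²/(2g) = 1.645·(28.1/0.04470)·0.831²/(2·9.81) = 36.41 m

h_f ≈ 36.4 m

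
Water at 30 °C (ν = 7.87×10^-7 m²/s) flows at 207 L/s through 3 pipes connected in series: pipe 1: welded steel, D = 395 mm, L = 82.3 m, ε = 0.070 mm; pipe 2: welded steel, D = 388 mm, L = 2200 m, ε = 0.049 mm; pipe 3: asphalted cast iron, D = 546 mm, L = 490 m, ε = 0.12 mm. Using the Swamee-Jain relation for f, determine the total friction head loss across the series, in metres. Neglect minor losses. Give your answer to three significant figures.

H ≈ 13.4 m

Pipe 1: V = 1.689 m/s, Re = 8.48×10^5, ε/D = 1.77×10^-4, f = 0.01467, h_1 = f(L/D)V²/2g = 0.4445 m
Pipe 2: V = 1.751 m/s, Re = 8.63×10^5, ε/D = 1.26×10^-4, f = 0.01404, h_2 = f(L/D)V²/2g = 12.43 m
Pipe 3: V = 0.8841 m/s, Re = 6.13×10^5, ε/D = 2.20×10^-4, f = 0.01545, h_3 = f(L/D)V²/2g = 0.5523 m
Series → Q common, losses add: H = Σh = 13.43 m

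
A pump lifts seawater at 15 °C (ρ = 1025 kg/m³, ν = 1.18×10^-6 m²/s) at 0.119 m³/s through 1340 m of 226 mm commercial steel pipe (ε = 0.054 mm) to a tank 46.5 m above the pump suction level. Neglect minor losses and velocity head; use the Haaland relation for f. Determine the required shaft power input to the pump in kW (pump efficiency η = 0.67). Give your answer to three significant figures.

V = 4Q/(πD²) = 2.966 m/s; Re = 5.68×10^5; ε/D = 2.39×10^-4; f = 0.01550
h_f = f(L/D)V²/2g = 41.22 m
Total head H = z + h_f = 46.5 + 41.22 = 87.72 m
P_hyd = ρgQH = 1025·9.81·0.119·87.72 = 105.0 kW
P_shaft = P_hyd/η = 105.0/0.67 = 156.7 kW

P_shaft ≈ 157 kW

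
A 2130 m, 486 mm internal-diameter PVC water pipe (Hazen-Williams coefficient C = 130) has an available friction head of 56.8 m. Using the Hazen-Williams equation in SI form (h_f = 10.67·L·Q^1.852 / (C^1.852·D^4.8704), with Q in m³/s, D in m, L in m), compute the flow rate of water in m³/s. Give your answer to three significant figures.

Q ≈ 0.767 m³/s

Rearranging: Q = [h_f·C^1.852·D^4.8704 / (10.67·L)]^(1/1.852)
Q = [56.8·130^1.852·0.486^4.8704 / (10.67·2130)]^0.540 = 0.7670 m³/s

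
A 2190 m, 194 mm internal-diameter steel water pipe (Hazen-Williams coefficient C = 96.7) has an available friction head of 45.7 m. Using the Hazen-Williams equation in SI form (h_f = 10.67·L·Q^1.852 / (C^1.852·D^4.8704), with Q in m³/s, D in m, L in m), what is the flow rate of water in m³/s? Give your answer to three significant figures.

Q ≈ 0.0447 m³/s

Rearranging: Q = [h_f·C^1.852·D^4.8704 / (10.67·L)]^(1/1.852)
Q = [45.7·96.7^1.852·0.194^4.8704 / (10.67·2190)]^0.540 = 0.04466 m³/s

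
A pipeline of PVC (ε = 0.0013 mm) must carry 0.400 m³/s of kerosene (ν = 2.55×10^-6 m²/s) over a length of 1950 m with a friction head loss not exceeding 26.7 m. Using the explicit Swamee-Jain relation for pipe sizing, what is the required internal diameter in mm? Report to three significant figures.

Swamee-Jain (Type III): D = 0.66·[ε^1.25·(LQ²/(gh_f))^4.75 + ν·Q^9.4·(L/(gh_f))^5.2]^0.04
LQ²/(gh_f) = 1.191; L/(gh_f) = 7.445
Term 1 = ε^1.25·(…)^4.75 = 1.01×10^-7; Term 2 = ν·Q^9.4·(…)^5.2 = 1.58×10^-5
D = 0.66·(1.01×10^-7 + 1.58×10^-5)^0.04 = 0.4243 m = 424 mm
Check: V = 2.83 m/s, Re = 4.71×10^5, f = 0.01328, h_f = 24.9 m ≈ 26.7 m ✓

D ≈ 424 mm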